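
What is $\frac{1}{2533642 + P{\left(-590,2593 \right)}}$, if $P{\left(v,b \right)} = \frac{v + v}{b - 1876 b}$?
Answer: $\frac{972375}{2463650139986} \approx 3.9469 \cdot 10^{-7}$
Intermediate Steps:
$P{\left(v,b \right)} = - \frac{2 v}{1875 b}$ ($P{\left(v,b \right)} = \frac{2 v}{\left(-1875\right) b} = 2 v \left(- \frac{1}{1875 b}\right) = - \frac{2 v}{1875 b}$)
$\frac{1}{2533642 + P{\left(-590,2593 \right)}} = \frac{1}{2533642 - - \frac{236}{375 \cdot 2593}} = \frac{1}{2533642 - \left(- \frac{236}{375}\right) \frac{1}{2593}} = \frac{1}{2533642 + \frac{236}{972375}} = \frac{1}{\frac{2463650139986}{972375}} = \frac{972375}{2463650139986}$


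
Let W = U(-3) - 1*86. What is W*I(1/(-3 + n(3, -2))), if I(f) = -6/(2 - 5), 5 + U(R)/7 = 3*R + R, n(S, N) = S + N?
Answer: -410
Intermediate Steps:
n(S, N) = N + S
U(R) = -35 + 28*R (U(R) = -35 + 7*(3*R + R) = -35 + 7*(4*R) = -35 + 28*R)
I(f) = 2 (I(f) = -6/(-3) = -6*(-1/3) = 2)
W = -205 (W = (-35 + 28*(-3)) - 1*86 = (-35 - 84) - 86 = -119 - 86 = -205)
W*I(1/(-3 + n(3, -2))) = -205*2 = -410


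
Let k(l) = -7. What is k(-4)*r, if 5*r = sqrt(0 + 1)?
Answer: -7/5 ≈ -1.4000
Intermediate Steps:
r = 1/5 (r = sqrt(0 + 1)/5 = sqrt(1)/5 = (1/5)*1 = 1/5 ≈ 0.20000)
k(-4)*r = -7*1/5 = -7/5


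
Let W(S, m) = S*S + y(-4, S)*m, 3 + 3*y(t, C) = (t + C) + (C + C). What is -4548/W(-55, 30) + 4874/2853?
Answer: -734986/413685 ≈ -1.7767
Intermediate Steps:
y(t, C) = -1 + C + t/3 (y(t, C) = -1 + ((t + C) + (C + C))/3 = -1 + ((C + t) + 2*C)/3 = -1 + (t + 3*C)/3 = -1 + (C + t/3) = -1 + C + t/3)
W(S, m) = S**2 + m*(-7/3 + S) (W(S, m) = S*S + (-1 + S + (1/3)*(-4))*m = S**2 + (-1 + S - 4/3)*m = S**2 + (-7/3 + S)*m = S**2 + m*(-7/3 + S))
-4548/W(-55, 30) + 4874/2853 = -4548/((-55)**2 - 7/3*30 - 55*30) + 4874/2853 = -4548/(3025 - 70 - 1650) + 4874*(1/2853) = -4548/1305 + 4874/2853 = -4548*1/1305 + 4874/2853 = -1516/435 + 4874/2853 = -734986/413685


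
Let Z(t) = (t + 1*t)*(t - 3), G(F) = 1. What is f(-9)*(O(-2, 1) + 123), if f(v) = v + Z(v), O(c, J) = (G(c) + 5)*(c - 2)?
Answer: 20493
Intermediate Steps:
Z(t) = 2*t*(-3 + t) (Z(t) = (t + t)*(-3 + t) = (2*t)*(-3 + t) = 2*t*(-3 + t))
O(c, J) = -12 + 6*c (O(c, J) = (1 + 5)*(c - 2) = 6*(-2 + c) = -12 + 6*c)
f(v) = v + 2*v*(-3 + v)
f(-9)*(O(-2, 1) + 123) = (-9*(-5 + 2*(-9)))*((-12 + 6*(-2)) + 123) = (-9*(-5 - 18))*((-12 - 12) + 123) = (-9*(-23))*(-24 + 123) = 207*99 = 20493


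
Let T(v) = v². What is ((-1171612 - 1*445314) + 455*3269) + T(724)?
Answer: 394645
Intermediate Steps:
((-1171612 - 1*445314) + 455*3269) + T(724) = ((-1171612 - 1*445314) + 455*3269) + 724² = ((-1171612 - 445314) + 1487395) + 524176 = (-1616926 + 1487395) + 524176 = -129531 + 524176 = 394645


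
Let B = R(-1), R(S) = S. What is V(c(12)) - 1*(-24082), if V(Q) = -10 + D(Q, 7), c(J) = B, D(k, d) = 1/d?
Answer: 168505/7 ≈ 24072.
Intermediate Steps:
B = -1
c(J) = -1
V(Q) = -69/7 (V(Q) = -10 + 1/7 = -10 + ⅐ = -69/7)
V(c(12)) - 1*(-24082) = -69/7 - 1*(-24082) = -69/7 + 24082 = 168505/7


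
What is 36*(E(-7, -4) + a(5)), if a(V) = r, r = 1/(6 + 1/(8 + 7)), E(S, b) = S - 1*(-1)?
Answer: -19116/91 ≈ -210.07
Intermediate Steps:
E(S, b) = 1 + S (E(S, b) = S + 1 = 1 + S)
r = 15/91 (r = 1/(6 + 1/15) = 1/(91/15) = 15/91 ≈ 0.16484)
a(V) = 15/91
36*(E(-7, -4) + a(5)) = 36*((1 - 7) + 15/91) = 36*(-6 + 15/91) = 36*(-531/91) = -19116/91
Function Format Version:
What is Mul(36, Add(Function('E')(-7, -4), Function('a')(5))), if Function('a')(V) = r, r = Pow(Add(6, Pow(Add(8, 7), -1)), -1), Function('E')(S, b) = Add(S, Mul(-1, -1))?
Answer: Rational(-19116, 91) ≈ -210.07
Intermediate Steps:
Function('E')(S, b) = Add(1, S) (Function('E')(S, b) = Add(S, 1) = Add(1, S))
r = Rational(15, 91) (r = Pow(Add(6, Pow(15, -1)), -1) = Pow(Add(6, Rational(1, 15)), -1) = Pow(Rational(91, 15), -1) = Rational(15, 91) ≈ 0.16484)
Function('a')(V) = Rational(15, 91)
Mul(36, Add(Function('E')(-7, -4), Function('a')(5))) = Mul(36, Add(Add(1, -7), Rational(15, 91))) = Mul(36, Add(-6, Rational(15, 91))) = Mul(36, Rational(-531, 91)) = Rational(-19116, 91)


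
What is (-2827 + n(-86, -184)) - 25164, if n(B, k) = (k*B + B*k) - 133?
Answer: 3524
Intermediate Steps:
n(B, k) = -133 + 2*B*k (n(B, k) = (B*k + B*k) - 133 = 2*B*k - 133 = -133 + 2*B*k)
(-2827 + n(-86, -184)) - 25164 = (-2827 + (-133 + 2*(-86)*(-184))) - 25164 = (-2827 + (-133 + 31648)) - 25164 = (-2827 + 31515) - 25164 = 28688 - 25164 = 3524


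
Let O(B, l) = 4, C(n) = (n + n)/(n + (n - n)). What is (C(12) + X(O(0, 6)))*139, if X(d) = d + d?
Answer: 1390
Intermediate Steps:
C(n) = 2 (C(n) = (2*n)/(n + 0) = (2*n)/n = 2)
X(d) = 2*d
(C(12) + X(O(0, 6)))*139 = (2 + 2*4)*139 = (2 + 8)*139 = 10*139 = 1390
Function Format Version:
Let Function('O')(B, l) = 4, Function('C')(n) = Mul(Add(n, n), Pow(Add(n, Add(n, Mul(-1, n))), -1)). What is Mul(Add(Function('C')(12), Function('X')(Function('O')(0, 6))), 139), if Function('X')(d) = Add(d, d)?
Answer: 1390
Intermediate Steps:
Function('C')(n) = 2 (Function('C')(n) = Mul(Mul(2, n), Pow(Add(n, 0), -1)) = Mul(Mul(2, n), Pow(n, -1)) = 2)
Function('X')(d) = Mul(2, d)
Mul(Add(Function('C')(12), Function('X')(Function('O')(0, 6))), 139) = Mul(Add(2, Mul(2, 4)), 139) = Mul(Add(2, 8), 139) = Mul(10, 139) = 1390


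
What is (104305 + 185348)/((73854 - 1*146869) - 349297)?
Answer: -289653/422312 ≈ -0.68587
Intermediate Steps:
(104305 + 185348)/((73854 - 1*146869) - 349297) = 289653/((73854 - 146869) - 349297) = 289653/(-73015 - 349297) = 289653/(-422312) = 289653*(-1/422312) = -289653/422312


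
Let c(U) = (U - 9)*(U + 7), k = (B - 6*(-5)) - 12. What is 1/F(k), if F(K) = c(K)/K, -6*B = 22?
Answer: 129/1024 ≈ 0.12598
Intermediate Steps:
B = -11/3 (B = -⅙*22 = -11/3 ≈ -3.6667)
k = 43/3 (k = (-11/3 - 6*(-5)) - 12 = (-11/3 + 30) - 12 = 79/3 - 12 = 43/3 ≈ 14.333)
c(U) = (-9 + U)*(7 + U)
F(K) = (-63 + K² - 2*K)/K
1/F(k) = 1/(-2 + 43/3 - 63/43/3) = 1/(-2 + 43/3 - 63*3/43) = 1/(-2 + 43/3 - 189/43) = 1/(1024/129) = 129/1024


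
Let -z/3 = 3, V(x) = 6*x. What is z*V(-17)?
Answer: 918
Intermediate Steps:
z = -9 (z = -3*3 = -9)
z*V(-17) = -54*(-17) = -9*(-102) = 918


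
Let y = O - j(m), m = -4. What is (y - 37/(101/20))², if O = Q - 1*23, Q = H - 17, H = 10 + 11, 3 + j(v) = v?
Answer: 3810304/10201 ≈ 373.52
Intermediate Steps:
j(v) = -3 + v
H = 21
Q = 4 (Q = 21 - 17 = 4)
O = -19 (O = 4 - 1*23 = 4 - 23 = -19)
y = -12 (y = -19 - (-3 - 4) = -19 - 1*(-7) = -19 + 7 = -12)
(y - 37/(101/20))² = (-12 - 37/(101/20))² = (-12 - 37/(101*(1/20)))² = (-12 - 37/101/20)² = (-12 - 37*20/101)² = (-12 - 740/101)² = (-1952/101)² = 3810304/10201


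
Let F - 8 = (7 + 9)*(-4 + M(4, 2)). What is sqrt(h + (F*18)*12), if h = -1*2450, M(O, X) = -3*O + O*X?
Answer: I*sqrt(28370) ≈ 168.43*I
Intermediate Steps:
F = -120 (F = 8 + (7 + 9)*(-4 + 4*(-3 + 2)) = 8 + 16*(-4 + 4*(-1)) = 8 + 16*(-4 - 4) = 8 + 16*(-8) = 8 - 128 = -120)
h = -2450
sqrt(h + (F*18)*12) = sqrt(-2450 - 120*18*12) = sqrt(-2450 - 2160*12) = sqrt(-2450 - 25920) = sqrt(-28370) = I*sqrt(28370)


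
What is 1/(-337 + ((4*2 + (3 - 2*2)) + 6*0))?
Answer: -1/330 ≈ -0.0030303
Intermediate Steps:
1/(-337 + ((4*2 + (3 - 2*2)) + 6*0)) = 1/(-337 + ((8 + (3 - 4)) + 0)) = 1/(-337 + ((8 - 1) + 0)) = 1/(-337 + (7 + 0)) = 1/(-337 + 7) = 1/(-330) = -1/330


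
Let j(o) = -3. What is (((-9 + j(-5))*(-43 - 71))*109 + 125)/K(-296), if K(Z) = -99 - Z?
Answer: 149237/197 ≈ 757.55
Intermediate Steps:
(((-9 + j(-5))*(-43 - 71))*109 + 125)/K(-296) = (((-9 - 3)*(-43 - 71))*109 + 125)/(-99 - 1*(-296)) = (-12*(-114)*109 + 125)/(-99 + 296) = (1368*109 + 125)/197 = (149112 + 125)*(1/197) = 149237*(1/197) = 149237/197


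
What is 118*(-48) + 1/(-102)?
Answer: -577729/102 ≈ -5664.0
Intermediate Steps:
118*(-48) + 1/(-102) = -5664 - 1/102 = -577729/102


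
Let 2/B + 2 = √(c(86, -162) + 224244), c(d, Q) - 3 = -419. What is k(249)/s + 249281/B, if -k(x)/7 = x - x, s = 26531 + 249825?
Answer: -249281 + 249281*√55957 ≈ 5.8719e+7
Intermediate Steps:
s = 276356
c(d, Q) = -416 (c(d, Q) = 3 - 419 = -416)
B = 2/(-2 + 2*√55957) (B = 2/(-2 + √(-416 + 224244)) = 2/(-2 + √223828) = 2/(-2 + 2*√55957) ≈ 0.0042453)
k(x) = 0 (k(x) = -7*(x - x) = -7*0 = 0)
k(249)/s + 249281/B = 0/276356 + 249281/(1/55956 + √55957/55956) = 0*(1/276356) + 249281/(1/55956 + √55957/55956) = 0 + 249281/(1/55956 + √55957/55956) = 249281/(1/55956 + √55957/55956)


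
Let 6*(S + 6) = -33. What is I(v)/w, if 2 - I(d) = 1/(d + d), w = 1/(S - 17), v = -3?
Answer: -247/4 ≈ -61.750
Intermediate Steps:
S = -23/2 (S = -6 + (1/6)*(-33) = -6 - 11/2 = -23/2 ≈ -11.500)
w = -2/57 (w = 1/(-23/2 - 17) = 1/(-57/2) = -2/57 ≈ -0.035088)
I(d) = 2 - 1/(2*d) (I(d) = 2 - 1/(d + d) = 2 - 1/(2*d))
I(v)/w = (2 - 1/2/(-3))/(-2/57) = -57*(2 - 1/2*(-1/3))/2 = -57*(2 + 1/6)/2 = -57/2*13/6 = -247/4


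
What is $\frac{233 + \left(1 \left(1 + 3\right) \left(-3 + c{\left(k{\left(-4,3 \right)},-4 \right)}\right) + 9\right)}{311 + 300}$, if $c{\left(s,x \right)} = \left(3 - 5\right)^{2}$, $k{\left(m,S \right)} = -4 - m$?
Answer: $\frac{246}{611} \approx 0.40262$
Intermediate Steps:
$c{\left(s,x \right)} = 4$ ($c{\left(s,x \right)} = \left(-2\right)^{2} = 4$)
$\frac{233 + \left(1 \left(1 + 3\right) \left(-3 + c{\left(k{\left(-4,3 \right)},-4 \right)}\right) + 9\right)}{311 + 300} = \frac{233 + \left(1 \left(1 + 3\right) \left(-3 + 4\right) + 9\right)}{311 + 300} = \frac{233 + \left(1 \cdot 4 \cdot 1 + 9\right)}{611} = \left(233 + \left(1 \cdot 4 + 9\right)\right) \frac{1}{611} = \left(233 + \left(4 + 9\right)\right) \frac{1}{611} = \left(233 + 13\right) \frac{1}{611} = 246 \cdot \frac{1}{611} = \frac{246}{611}$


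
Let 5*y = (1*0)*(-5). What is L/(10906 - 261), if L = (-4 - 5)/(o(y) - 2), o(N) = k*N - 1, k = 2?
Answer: 3/10645 ≈ 0.00028182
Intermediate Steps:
y = 0 (y = ((1*0)*(-5))/5 = (0*(-5))/5 = (⅕)*0 = 0)
o(N) = -1 + 2*N (o(N) = 2*N - 1 = -1 + 2*N)
L = 3 (L = (-4 - 5)/((-1 + 2*0) - 2) = -9/((-1 + 0) - 2) = -9/(-1 - 2) = -9/(-3) = -9*(-⅓) = 3)
L/(10906 - 261) = 3/(10906 - 261) = 3/10645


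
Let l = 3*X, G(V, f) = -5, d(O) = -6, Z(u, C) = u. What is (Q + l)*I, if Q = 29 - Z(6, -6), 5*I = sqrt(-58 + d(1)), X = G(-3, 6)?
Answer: 64*I/5 ≈ 12.8*I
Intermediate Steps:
X = -5
I = 8*I/5 (I = sqrt(-58 - 6)/5 = sqrt(-64)/5 = (8*I)/5 = 8*I/5 ≈ 1.6*I)
Q = 23 (Q = 29 - 1*6 = 29 - 6 = 23)
l = -15 (l = 3*(-5) = -15)
(Q + l)*I = (23 - 15)*(8*I/5) = 8*(8*I/5) = 64*I/5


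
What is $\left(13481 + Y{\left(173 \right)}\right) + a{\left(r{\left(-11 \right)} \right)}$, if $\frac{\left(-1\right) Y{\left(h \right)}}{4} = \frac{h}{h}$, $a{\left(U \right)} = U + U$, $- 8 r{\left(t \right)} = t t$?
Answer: $\frac{53787}{4} \approx 13447.0$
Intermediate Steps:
$r{\left(t \right)} = - \frac{t^{2}}{8}$ ($r{\left(t \right)} = - \frac{t t}{8} = - \frac{t^{2}}{8}$)
$a{\left(U \right)} = 2 U$
$Y{\left(h \right)} = -4$ ($Y{\left(h \right)} = - 4 \frac{h}{h} = \left(-4\right) 1 = -4$)
$\left(13481 + Y{\left(173 \right)}\right) + a{\left(r{\left(-11 \right)} \right)} = \left(13481 - 4\right) + 2 \left(- \frac{\left(-11\right)^{2}}{8}\right) = 13477 + 2 \left(\left(- \frac{1}{8}\right) 121\right) = 13477 + 2 \left(- \frac{121}{8}\right) = 13477 - \frac{121}{4} = \frac{53787}{4}$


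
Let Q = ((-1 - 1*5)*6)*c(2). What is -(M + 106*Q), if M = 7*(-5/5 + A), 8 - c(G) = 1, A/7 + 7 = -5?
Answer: 27307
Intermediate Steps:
A = -84 (A = -49 + 7*(-5) = -49 - 35 = -84)
c(G) = 7 (c(G) = 8 - 1*1 = 8 - 1 = 7)
Q = -252 (Q = ((-1 - 1*5)*6)*7 = ((-1 - 5)*6)*7 = -6*6*7 = -36*7 = -252)
M = -595 (M = 7*(-5/5 - 84) = 7*(-5*⅕ - 84) = 7*(-1 - 84) = 7*(-85) = -595)
-(M + 106*Q) = -(-595 + 106*(-252)) = -(-595 - 26712) = -1*(-27307) = 27307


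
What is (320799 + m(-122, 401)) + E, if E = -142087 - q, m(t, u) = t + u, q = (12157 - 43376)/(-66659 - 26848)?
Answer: 16736880218/93507 ≈ 1.7899e+5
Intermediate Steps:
q = 31219/93507 (q = -31219/(-93507) = -31219*(-1/93507) = 31219/93507 ≈ 0.33387)
E = -13286160328/93507 (E = -142087 - 1*31219/93507 = -142087 - 31219/93507 = -13286160328/93507 ≈ -1.4209e+5)
(320799 + m(-122, 401)) + E = (320799 + (-122 + 401)) - 13286160328/93507 = (320799 + 279) - 13286160328/93507 = 321078 - 13286160328/93507 = 16736880218/93507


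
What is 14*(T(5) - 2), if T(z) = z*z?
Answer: 322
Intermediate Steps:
T(z) = z²
14*(T(5) - 2) = 14*(5² - 2) = 14*(25 - 2) = 14*23 = 322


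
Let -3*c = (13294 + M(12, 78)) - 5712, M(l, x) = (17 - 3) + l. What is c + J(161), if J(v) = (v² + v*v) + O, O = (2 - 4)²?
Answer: 49310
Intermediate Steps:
O = 4 (O = (-2)² = 4)
M(l, x) = 14 + l
J(v) = 4 + 2*v² (J(v) = (v² + v*v) + 4 = (v² + v²) + 4 = 2*v² + 4 = 4 + 2*v²)
c = -2536 (c = -((13294 + (14 + 12)) - 5712)/3 = -((13294 + 26) - 5712)/3 = -(13320 - 5712)/3 = -⅓*7608 = -2536)
c + J(161) = -2536 + (4 + 2*161²) = -2536 + (4 + 2*25921) = -2536 + (4 + 51842) = -2536 + 51846 = 49310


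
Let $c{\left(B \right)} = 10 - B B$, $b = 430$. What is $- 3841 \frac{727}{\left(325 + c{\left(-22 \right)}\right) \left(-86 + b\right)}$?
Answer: $\frac{2792407}{51256} \approx 54.48$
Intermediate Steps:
$c{\left(B \right)} = 10 - B^{2}$
$- 3841 \frac{727}{\left(325 + c{\left(-22 \right)}\right) \left(-86 + b\right)} = - 3841 \frac{727}{\left(325 + \left(10 - \left(-22\right)^{2}\right)\right) \left(-86 + 430\right)} = - 3841 \frac{727}{\left(325 + \left(10 - 484\right)\right) 344} = - 3841 \frac{727}{\left(325 - 474\right) 344} = - 3841 \frac{727}{\left(-149\right) 344} = - 3841 \frac{727}{-51256} = - 3841 \cdot 727 \left(- \frac{1}{51256}\right) = \left(-3841\right) \left(- \frac{727}{51256}\right) = \frac{2792407}{51256}$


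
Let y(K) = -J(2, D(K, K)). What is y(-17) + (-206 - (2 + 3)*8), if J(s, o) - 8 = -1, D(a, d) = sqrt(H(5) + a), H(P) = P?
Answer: -253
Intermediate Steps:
D(a, d) = sqrt(5 + a)
J(s, o) = 7 (J(s, o) = 8 - 1 = 7)
y(K) = -7 (y(K) = -1*7 = -7)
y(-17) + (-206 - (2 + 3)*8) = -7 + (-206 - (2 + 3)*8) = -7 + (-206 - 5*8) = -7 + (-206 - 1*40) = -7 + (-206 - 40) = -7 - 246 = -253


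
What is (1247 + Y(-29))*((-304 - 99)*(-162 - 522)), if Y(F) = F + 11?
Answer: 338776308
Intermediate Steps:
Y(F) = 11 + F
(1247 + Y(-29))*((-304 - 99)*(-162 - 522)) = (1247 + (11 - 29))*((-304 - 99)*(-162 - 522)) = (1247 - 18)*(-403*(-684)) = 1229*275652 = 338776308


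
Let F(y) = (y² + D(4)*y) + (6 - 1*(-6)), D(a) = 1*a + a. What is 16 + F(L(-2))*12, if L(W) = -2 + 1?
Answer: 76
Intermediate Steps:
D(a) = 2*a (D(a) = a + a = 2*a)
L(W) = -1
F(y) = 12 + y² + 8*y (F(y) = (y² + (2*4)*y) + (6 - 1*(-6)) = (y² + 8*y) + (6 + 6) = (y² + 8*y) + 12 = 12 + y² + 8*y)
16 + F(L(-2))*12 = 16 + (12 + (-1)² + 8*(-1))*12 = 16 + (12 + 1 - 8)*12 = 16 + 5*12 = 16 + 60 = 76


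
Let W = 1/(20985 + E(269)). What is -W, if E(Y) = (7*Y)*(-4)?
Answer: -1/13453 ≈ -7.4333e-5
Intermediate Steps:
E(Y) = -28*Y
W = 1/13453 (W = 1/(20985 - 28*269) = 1/(20985 - 7532) = 1/13453 ≈ 7.4333e-5)
-W = -1*1/13453 = -1/13453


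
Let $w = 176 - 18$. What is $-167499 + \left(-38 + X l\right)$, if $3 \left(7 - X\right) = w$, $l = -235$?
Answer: $- \frac{470416}{3} \approx -1.5681 \cdot 10^{5}$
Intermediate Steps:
$w = 158$
$X = - \frac{137}{3}$ ($X = 7 - \frac{158}{3} = - \frac{137}{3} \approx -45.667$)
$-167499 + \left(-38 + X l\right) = -167499 - - \frac{32081}{3} = -167499 + \left(-38 + \frac{32195}{3}\right) = -167499 + \frac{32081}{3} = - \frac{470416}{3}$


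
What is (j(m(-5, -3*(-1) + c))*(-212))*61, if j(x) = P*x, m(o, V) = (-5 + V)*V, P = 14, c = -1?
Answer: 1086288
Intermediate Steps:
m(o, V) = V*(-5 + V)
j(x) = 14*x
(j(m(-5, -3*(-1) + c))*(-212))*61 = ((14*((-3*(-1) - 1)*(-5 + (-3*(-1) - 1))))*(-212))*61 = ((14*((3 - 1)*(-5 + (3 - 1))))*(-212))*61 = ((14*(2*(-5 + 2)))*(-212))*61 = ((14*(2*(-3)))*(-212))*61 = ((14*(-6))*(-212))*61 = -84*(-212)*61 = 17808*61 = 1086288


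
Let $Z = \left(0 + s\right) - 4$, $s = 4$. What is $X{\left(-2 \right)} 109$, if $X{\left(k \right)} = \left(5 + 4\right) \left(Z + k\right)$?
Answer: $-1962$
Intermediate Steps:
$Z = 0$ ($Z = \left(0 + 4\right) - 4 = 4 - 4 = 0$)
$X{\left(k \right)} = 9 k$ ($X{\left(k \right)} = \left(5 + 4\right) \left(0 + k\right) = 9 k$)
$X{\left(-2 \right)} 109 = 9 \left(-2\right) 109 = \left(-18\right) 109 = -1962$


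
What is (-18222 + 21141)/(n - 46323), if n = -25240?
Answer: -2919/71563 ≈ -0.040789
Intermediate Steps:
(-18222 + 21141)/(n - 46323) = (-18222 + 21141)/(-25240 - 46323) = 2919/(-71563) = 2919*(-1/71563) = -2919/71563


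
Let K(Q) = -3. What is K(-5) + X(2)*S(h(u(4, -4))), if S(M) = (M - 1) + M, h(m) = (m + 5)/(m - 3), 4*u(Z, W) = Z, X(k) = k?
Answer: -17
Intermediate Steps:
u(Z, W) = Z/4
h(m) = (5 + m)/(-3 + m)
S(M) = -1 + 2*M (S(M) = (-1 + M) + M = -1 + 2*M)
K(-5) + X(2)*S(h(u(4, -4))) = -3 + 2*(-1 + 2*((5 + (¼)*4)/(-3 + (¼)*4))) = -3 + 2*(-1 + 2*((5 + 1)/(-3 + 1))) = -3 + 2*(-1 + 2*(6/(-2))) = -3 + 2*(-1 + 2*(-½*6)) = -3 + 2*(-1 + 2*(-3)) = -3 + 2*(-1 - 6) = -3 + 2*(-7) = -3 - 14 = -17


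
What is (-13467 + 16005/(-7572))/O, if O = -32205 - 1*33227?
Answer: 33996043/165150368 ≈ 0.20585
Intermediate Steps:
O = -65432 (O = -32205 - 33227 = -65432)
(-13467 + 16005/(-7572))/O = (-13467 + 16005/(-7572))/(-65432) = (-13467 + 16005*(-1/7572))*(-1/65432) = (-13467 - 5335/2524)*(-1/65432) = -33996043/2524*(-1/65432) = 33996043/165150368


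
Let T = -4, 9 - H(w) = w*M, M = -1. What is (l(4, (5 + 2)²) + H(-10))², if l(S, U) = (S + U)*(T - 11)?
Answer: 633616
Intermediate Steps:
H(w) = 9 + w (H(w) = 9 - w*(-1) = 9 - (-1)*w = 9 + w)
l(S, U) = -15*S - 15*U (l(S, U) = (S + U)*(-4 - 11) = (S + U)*(-15) = -15*S - 15*U)
(l(4, (5 + 2)²) + H(-10))² = ((-15*4 - 15*(5 + 2)²) + (9 - 10))² = ((-60 - 15*7²) - 1)² = ((-60 - 15*49) - 1)² = ((-60 - 735) - 1)² = (-795 - 1)² = (-796)² = 633616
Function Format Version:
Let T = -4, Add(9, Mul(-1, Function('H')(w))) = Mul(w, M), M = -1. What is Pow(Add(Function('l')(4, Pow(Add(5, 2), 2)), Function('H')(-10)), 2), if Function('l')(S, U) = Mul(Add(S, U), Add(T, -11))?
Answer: 633616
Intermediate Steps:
Function('H')(w) = Add(9, w) (Function('H')(w) = Add(9, Mul(-1, Mul(w, -1))) = Add(9, Mul(-1, Mul(-1, w))) = Add(9, w))
Function('l')(S, U) = Add(Mul(-15, S), Mul(-15, U)) (Function('l')(S, U) = Mul(Add(S, U), Add(-4, -11)) = Mul(Add(S, U), -15) = Add(Mul(-15, S), Mul(-15, U)))
Pow(Add(Function('l')(4, Pow(Add(5, 2), 2)), Function('H')(-10)), 2) = Pow(Add(Add(Mul(-15, 4), Mul(-15, Pow(Add(5, 2), 2))), Add(9, -10)), 2) = Pow(Add(Add(-60, Mul(-15, Pow(7, 2))), -1), 2) = Pow(Add(Add(-60, Mul(-15, 49)), -1), 2) = Pow(Add(Add(-60, -735), -1), 2) = Pow(Add(-795, -1), 2) = Pow(-796, 2) = 633616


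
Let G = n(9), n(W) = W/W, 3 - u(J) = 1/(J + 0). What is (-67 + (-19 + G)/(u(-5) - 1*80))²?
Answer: 18258529/4096 ≈ 4457.6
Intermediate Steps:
u(J) = 3 - 1/J (u(J) = 3 - 1/(J + 0) = 3 - 1/J)
n(W) = 1
G = 1
(-67 + (-19 + G)/(u(-5) - 1*80))² = (-67 + (-19 + 1)/((3 - 1/(-5)) - 1*80))² = (-67 - 18/((3 - 1*(-⅕)) - 80))² = (-67 - 18/((3 + ⅕) - 80))² = (-67 - 18/(16/5 - 80))² = (-67 - 18/(-384/5))² = (-67 - 18*(-5/384))² = (-67 + 15/64)² = (-4273/64)² = 18258529/4096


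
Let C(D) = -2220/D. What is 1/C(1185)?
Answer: -79/148 ≈ -0.53378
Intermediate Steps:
1/C(1185) = 1/(-2220/1185) = 1/(-2220*1/1185) = 1/(-148/79) = -79/148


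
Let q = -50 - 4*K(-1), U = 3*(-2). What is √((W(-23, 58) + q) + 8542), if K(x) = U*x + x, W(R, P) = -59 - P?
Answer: √8355 ≈ 91.406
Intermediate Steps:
U = -6
K(x) = -5*x (K(x) = -6*x + x = -5*x)
q = -70 (q = -50 - (-20)*(-1) = -50 - 4*5 = -50 - 20 = -70)
√((W(-23, 58) + q) + 8542) = √(((-59 - 1*58) - 70) + 8542) = √(((-59 - 58) - 70) + 8542) = √((-117 - 70) + 8542) = √(-187 + 8542) = √8355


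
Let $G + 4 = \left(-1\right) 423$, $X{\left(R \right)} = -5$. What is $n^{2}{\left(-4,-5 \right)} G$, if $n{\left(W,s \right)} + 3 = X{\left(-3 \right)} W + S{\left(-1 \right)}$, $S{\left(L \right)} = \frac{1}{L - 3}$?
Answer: $- \frac{1916803}{16} \approx -1.198 \cdot 10^{5}$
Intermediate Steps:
$S{\left(L \right)} = \frac{1}{-3 + L}$
$n{\left(W,s \right)} = - \frac{13}{4} - 5 W$ ($n{\left(W,s \right)} = -3 - \left(- \frac{1}{-3 - 1} + 5 W\right) = -3 - \left(\frac{1}{4} + 5 W\right) = - \frac{13}{4} - 5 W$)
$G = -427$ ($G = -4 - 423 = -427$)
$n^{2}{\left(-4,-5 \right)} G = \left(- \frac{13}{4} - -20\right)^{2} \left(-427\right) = \left(- \frac{13}{4} + 20\right)^{2} \left(-427\right) = \left(\frac{67}{4}\right)^{2} \left(-427\right) = \frac{4489}{16} \left(-427\right) = - \frac{1916803}{16}$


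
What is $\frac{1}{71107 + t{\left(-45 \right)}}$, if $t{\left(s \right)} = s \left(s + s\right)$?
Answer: $\frac{1}{75157} \approx 1.3305 \cdot 10^{-5}$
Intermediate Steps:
$t{\left(s \right)} = 2 s^{2}$ ($t{\left(s \right)} = s 2 s = 2 s^{2}$)
$\frac{1}{71107 + t{\left(-45 \right)}} = \frac{1}{71107 + 2 \left(-45\right)^{2}} = \frac{1}{71107 + 2 \cdot 2025} = \frac{1}{71107 + 4050} = \frac{1}{75157}$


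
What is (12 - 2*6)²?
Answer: 0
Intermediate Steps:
(12 - 2*6)² = (12 - 12)² = 0² = 0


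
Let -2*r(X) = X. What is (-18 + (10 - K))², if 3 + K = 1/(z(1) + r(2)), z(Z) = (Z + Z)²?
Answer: 256/9 ≈ 28.444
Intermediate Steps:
z(Z) = 4*Z² (z(Z) = (2*Z)² = 4*Z²)
r(X) = -X/2
K = -8/3 (K = -3 + 1/(4*1² - ½*2) = -3 + 1/(4*1 - 1) = -3 + 1/(4 - 1) = -3 + 1/3 = -3 + ⅓ = -8/3 ≈ -2.6667)
(-18 + (10 - K))² = (-18 + (10 - 1*(-8/3)))² = (-18 + (10 + 8/3))² = (-18 + 38/3)² = (-16/3)² = 256/9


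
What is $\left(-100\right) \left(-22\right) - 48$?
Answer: $2152$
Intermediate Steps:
$\left(-100\right) \left(-22\right) - 48 = 2200 - 48 = 2152$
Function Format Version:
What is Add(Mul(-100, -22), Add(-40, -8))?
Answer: 2152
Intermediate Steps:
Add(Mul(-100, -22), Add(-40, -8)) = Add(2200, -48) = 2152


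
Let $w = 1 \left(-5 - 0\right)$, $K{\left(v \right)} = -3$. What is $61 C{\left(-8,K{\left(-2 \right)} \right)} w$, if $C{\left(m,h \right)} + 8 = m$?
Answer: $4880$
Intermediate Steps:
$C{\left(m,h \right)} = -8 + m$
$w = -5$ ($w = 1 \left(-5 + 0\right) = 1 \left(-5\right) = -5$)
$61 C{\left(-8,K{\left(-2 \right)} \right)} w = 61 \left(-8 - 8\right) \left(-5\right) = 61 \left(-16\right) \left(-5\right) = \left(-976\right) \left(-5\right) = 4880$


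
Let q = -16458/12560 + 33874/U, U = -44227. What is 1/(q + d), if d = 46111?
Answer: 277745560/12806548844457 ≈ 2.1688e-5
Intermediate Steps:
q = -576672703/277745560 (q = -16458/12560 + 33874/(-44227) = -16458*1/12560 + 33874*(-1/44227) = -8229/6280 - 33874/44227 = -576672703/277745560 ≈ -2.0763)
1/(q + d) = 1/(-576672703/277745560 + 46111) = 1/(12806548844457/277745560) = 277745560/12806548844457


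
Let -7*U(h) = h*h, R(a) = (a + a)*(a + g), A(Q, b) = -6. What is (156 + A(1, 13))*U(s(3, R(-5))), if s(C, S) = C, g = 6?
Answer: -1350/7 ≈ -192.86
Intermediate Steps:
R(a) = 2*a*(6 + a) (R(a) = (a + a)*(a + 6) = (2*a)*(6 + a) = 2*a*(6 + a))
U(h) = -h²/7 (U(h) = -h*h/7 = -h²/7)
(156 + A(1, 13))*U(s(3, R(-5))) = (156 - 6)*(-⅐*3²) = 150*(-⅐*9) = 150*(-9/7) = -1350/7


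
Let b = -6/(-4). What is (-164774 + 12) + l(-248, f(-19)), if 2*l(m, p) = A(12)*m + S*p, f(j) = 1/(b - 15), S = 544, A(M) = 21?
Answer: -4519426/27 ≈ -1.6739e+5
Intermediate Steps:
b = 3/2 (b = -6*(-¼) = 3/2 ≈ 1.5000)
f(j) = -2/27 (f(j) = 1/(3/2 - 15) = 1/(-27/2) = -2/27)
l(m, p) = 272*p + 21*m/2 (l(m, p) = (21*m + 544*p)/2 = 272*p + 21*m/2)
(-164774 + 12) + l(-248, f(-19)) = (-164774 + 12) + (272*(-2/27) + (21/2)*(-248)) = -164762 + (-544/27 - 2604) = -164762 - 70852/27 = -4519426/27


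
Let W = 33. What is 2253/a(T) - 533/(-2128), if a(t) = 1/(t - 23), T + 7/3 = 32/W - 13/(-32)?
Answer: -2526928291/46816 ≈ -53976.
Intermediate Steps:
T = -337/352 (T = -7/3 + (32/33 - 13/(-32)) = -7/3 + (32*(1/33) - 13*(-1/32)) = -7/3 + (32/33 + 13/32) = -7/3 + 1453/1056 = -337/352 ≈ -0.95739)
a(t) = 1/(-23 + t)
2253/a(T) - 533/(-2128) = 2253/(1/(-23 - 337/352)) - 533/(-2128) = 2253/(1/(-8433/352)) - 533*(-1/2128) = 2253/(-352/8433) + 533/2128 = 2253*(-8433/352) + 533/2128 = -18999549/352 + 533/2128 = -2526928291/46816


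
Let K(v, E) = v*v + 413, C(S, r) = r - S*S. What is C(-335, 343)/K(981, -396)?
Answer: -55941/481387 ≈ -0.11621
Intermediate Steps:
C(S, r) = r - S**2
K(v, E) = 413 + v**2 (K(v, E) = v**2 + 413 = 413 + v**2)
C(-335, 343)/K(981, -396) = (343 - 1*(-335)**2)/(413 + 981**2) = (343 - 1*112225)/(413 + 962361) = (343 - 112225)/962774 = -111882*1/962774 = -55941/481387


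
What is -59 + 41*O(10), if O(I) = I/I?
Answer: -18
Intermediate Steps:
O(I) = 1
-59 + 41*O(10) = -59 + 41*1 = -59 + 41 = -18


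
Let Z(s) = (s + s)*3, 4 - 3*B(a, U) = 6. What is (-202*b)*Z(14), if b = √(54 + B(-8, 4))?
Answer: -22624*√30 ≈ -1.2392e+5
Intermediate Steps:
B(a, U) = -⅔ (B(a, U) = 4/3 - ⅓*6 = 4/3 - 2 = -⅔)
Z(s) = 6*s (Z(s) = (2*s)*3 = 6*s)
b = 4*√30/3 (b = √(54 - ⅔) = √(160/3) = 4*√30/3 ≈ 7.3030)
(-202*b)*Z(14) = (-808*√30/3)*(6*14) = -808*√30/3*84 = -22624*√30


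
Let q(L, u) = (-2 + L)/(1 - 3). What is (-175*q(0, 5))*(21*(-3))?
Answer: 11025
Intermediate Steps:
q(L, u) = 1 - L/2 (q(L, u) = (-2 + L)/(-2) = (-2 + L)*(-1/2) = 1 - L/2)
(-175*q(0, 5))*(21*(-3)) = (-175*(1 - 1/2*0))*(21*(-3)) = -175*(1 + 0)*(-63) = -175*1*(-63) = -175*(-63) = 11025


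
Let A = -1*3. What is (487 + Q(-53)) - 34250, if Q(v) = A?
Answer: -33766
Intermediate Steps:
A = -3
Q(v) = -3
(487 + Q(-53)) - 34250 = (487 - 3) - 34250 = 484 - 34250 = -33766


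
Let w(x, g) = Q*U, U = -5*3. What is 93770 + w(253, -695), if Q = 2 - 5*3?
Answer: 93965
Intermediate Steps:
U = -15
Q = -13 (Q = 2 - 15 = -13)
w(x, g) = 195 (w(x, g) = -13*(-15) = 195)
93770 + w(253, -695) = 93770 + 195 = 93965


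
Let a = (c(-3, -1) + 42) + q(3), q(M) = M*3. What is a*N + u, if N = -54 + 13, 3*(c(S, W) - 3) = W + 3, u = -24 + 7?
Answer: -6775/3 ≈ -2258.3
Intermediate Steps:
u = -17
c(S, W) = 4 + W/3 (c(S, W) = 3 + (W + 3)/3 = 3 + (3 + W)/3 = 3 + (1 + W/3) = 4 + W/3)
N = -41
q(M) = 3*M
a = 164/3 (a = ((4 + (1/3)*(-1)) + 42) + 3*3 = ((4 - 1/3) + 42) + 9 = (11/3 + 42) + 9 = 137/3 + 9 = 164/3 ≈ 54.667)
a*N + u = (164/3)*(-41) - 17 = -6724/3 - 17 = -6775/3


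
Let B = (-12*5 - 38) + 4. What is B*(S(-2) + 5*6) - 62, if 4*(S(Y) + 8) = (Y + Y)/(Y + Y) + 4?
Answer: -4495/2 ≈ -2247.5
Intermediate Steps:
S(Y) = -27/4 (S(Y) = -8 + ((Y + Y)/(Y + Y) + 4)/4 = -8 + ((2*Y)/((2*Y)) + 4)/4 = -8 + ((2*Y)*(1/(2*Y)) + 4)/4 = -8 + (1 + 4)/4 = -8 + (¼)*5 = -8 + 5/4 = -27/4)
B = -94 (B = (-60 - 38) + 4 = -98 + 4 = -94)
B*(S(-2) + 5*6) - 62 = -94*(-27/4 + 5*6) - 62 = -94*(-27/4 + 30) - 62 = -94*93/4 - 62 = -4371/2 - 62 = -4495/2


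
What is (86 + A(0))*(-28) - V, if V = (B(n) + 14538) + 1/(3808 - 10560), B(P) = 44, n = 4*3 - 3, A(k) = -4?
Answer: -113960255/6752 ≈ -16878.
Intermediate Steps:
n = 9 (n = 12 - 3 = 9)
V = 98457663/6752 (V = (44 + 14538) + 1/(3808 - 10560) = 14582 + 1/(-6752) = 14582 - 1/6752 = 98457663/6752 ≈ 14582.)
(86 + A(0))*(-28) - V = (86 - 4)*(-28) - 1*98457663/6752 = 82*(-28) - 98457663/6752 = -2296 - 98457663/6752 = -113960255/6752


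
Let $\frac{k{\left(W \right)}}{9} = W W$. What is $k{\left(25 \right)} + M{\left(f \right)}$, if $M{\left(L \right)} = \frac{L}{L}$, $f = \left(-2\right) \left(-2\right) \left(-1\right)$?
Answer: $5626$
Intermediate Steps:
$f = -4$ ($f = 4 \left(-1\right) = -4$)
$k{\left(W \right)} = 9 W^{2}$ ($k{\left(W \right)} = 9 W W = 9 W^{2}$)
$M{\left(L \right)} = 1$
$k{\left(25 \right)} + M{\left(f \right)} = 9 \cdot 25^{2} + 1 = 9 \cdot 625 + 1 = 5625 + 1 = 5626$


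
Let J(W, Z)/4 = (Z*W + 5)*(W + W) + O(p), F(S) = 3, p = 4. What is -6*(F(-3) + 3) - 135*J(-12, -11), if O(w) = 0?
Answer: 1775484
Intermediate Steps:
J(W, Z) = 8*W*(5 + W*Z) (J(W, Z) = 4*((Z*W + 5)*(W + W) + 0) = 4*((W*Z + 5)*(2*W) + 0) = 4*((5 + W*Z)*(2*W) + 0) = 4*(2*W*(5 + W*Z) + 0) = 4*(2*W*(5 + W*Z)) = 8*W*(5 + W*Z))
-6*(F(-3) + 3) - 135*J(-12, -11) = -6*(3 + 3) - 1080*(-12)*(5 - 12*(-11)) = -6*6 - 1080*(-12)*(5 + 132) = -36 - 1080*(-12)*137 = -36 - 135*(-13152) = -36 + 1775520 = 1775484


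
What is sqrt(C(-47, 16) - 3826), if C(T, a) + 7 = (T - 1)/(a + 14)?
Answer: I*sqrt(95865)/5 ≈ 61.924*I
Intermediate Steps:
C(T, a) = -7 + (-1 + T)/(14 + a) (C(T, a) = -7 + (T - 1)/(a + 14) = -7 + (-1 + T)/(14 + a))
sqrt(C(-47, 16) - 3826) = sqrt((-99 - 47 - 7*16)/(14 + 16) - 3826) = sqrt((-99 - 47 - 112)/30 - 3826) = sqrt((1/30)*(-258) - 3826) = sqrt(-43/5 - 3826) = sqrt(-19173/5) = I*sqrt(95865)/5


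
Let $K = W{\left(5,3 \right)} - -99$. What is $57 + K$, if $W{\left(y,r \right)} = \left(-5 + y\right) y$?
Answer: $156$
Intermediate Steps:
$W{\left(y,r \right)} = y \left(-5 + y\right)$
$K = 99$ ($K = 5 \left(-5 + 5\right) - -99 = 5 \cdot 0 + 99 = 0 + 99 = 99$)
$57 + K = 57 + 99 = 156$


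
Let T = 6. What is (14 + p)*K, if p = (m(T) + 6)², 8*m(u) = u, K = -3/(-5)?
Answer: 2859/80 ≈ 35.737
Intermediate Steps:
K = ⅗ (K = -3*(-⅕) = ⅗ ≈ 0.60000)
m(u) = u/8
p = 729/16 (p = ((⅛)*6 + 6)² = (¾ + 6)² = (27/4)² = 729/16 ≈ 45.563)
(14 + p)*K = (14 + 729/16)*(⅗) = (953/16)*(⅗) = 2859/80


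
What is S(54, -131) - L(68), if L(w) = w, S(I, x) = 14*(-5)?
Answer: -138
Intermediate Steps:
S(I, x) = -70
S(54, -131) - L(68) = -70 - 1*68 = -70 - 68 = -138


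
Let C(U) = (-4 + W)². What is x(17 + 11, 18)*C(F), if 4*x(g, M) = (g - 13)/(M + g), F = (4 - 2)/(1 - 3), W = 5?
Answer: 15/184 ≈ 0.081522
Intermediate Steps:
F = -1 (F = 2/(-2) = 2*(-½) = -1)
x(g, M) = (-13 + g)/(4*(M + g)) (x(g, M) = ((g - 13)/(M + g))/4 = ((-13 + g)/(M + g))/4 = (-13 + g)/(4*(M + g)))
C(U) = 1 (C(U) = (-4 + 5)² = 1² = 1)
x(17 + 11, 18)*C(F) = ((-13 + (17 + 11))/(4*(18 + (17 + 11))))*1 = ((-13 + 28)/(4*(18 + 28)))*1 = ((¼)*15/46)*1 = ((¼)*(1/46)*15)*1 = (15/184)*1 = 15/184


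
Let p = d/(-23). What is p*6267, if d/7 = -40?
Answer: 1754760/23 ≈ 76294.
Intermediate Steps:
d = -280 (d = 7*(-40) = -280)
p = 280/23 (p = -280/(-23) = -280*(-1/23) = 280/23 ≈ 12.174)
p*6267 = (280/23)*6267 = 1754760/23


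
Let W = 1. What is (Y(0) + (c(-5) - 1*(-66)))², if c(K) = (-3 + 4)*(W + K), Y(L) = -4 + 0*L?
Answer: 3364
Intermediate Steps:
Y(L) = -4 (Y(L) = -4 + 0 = -4)
c(K) = 1 + K (c(K) = (-3 + 4)*(1 + K) = 1*(1 + K) = 1 + K)
(Y(0) + (c(-5) - 1*(-66)))² = (-4 + ((1 - 5) - 1*(-66)))² = (-4 + (-4 + 66))² = (-4 + 62)² = 58² = 3364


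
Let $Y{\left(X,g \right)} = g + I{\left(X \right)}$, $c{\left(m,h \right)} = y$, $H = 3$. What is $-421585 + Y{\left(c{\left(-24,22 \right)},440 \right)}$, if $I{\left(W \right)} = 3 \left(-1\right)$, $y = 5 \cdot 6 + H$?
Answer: $-421148$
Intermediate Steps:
$y = 33$ ($y = 5 \cdot 6 + 3 = 30 + 3 = 33$)
$I{\left(W \right)} = -3$
$c{\left(m,h \right)} = 33$
$Y{\left(X,g \right)} = -3 + g$ ($Y{\left(X,g \right)} = g - 3 = -3 + g$)
$-421585 + Y{\left(c{\left(-24,22 \right)},440 \right)} = -421585 + \left(-3 + 440\right) = -421585 + 437 = -421148$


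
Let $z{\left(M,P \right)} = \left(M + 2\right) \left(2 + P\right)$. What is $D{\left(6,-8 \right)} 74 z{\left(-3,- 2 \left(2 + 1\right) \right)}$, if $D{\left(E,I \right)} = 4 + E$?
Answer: $2960$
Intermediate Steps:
$z{\left(M,P \right)} = \left(2 + M\right) \left(2 + P\right)$
$D{\left(6,-8 \right)} 74 z{\left(-3,- 2 \left(2 + 1\right) \right)} = \left(4 + 6\right) 74 \left(4 + 2 \left(-3\right) + 2 \left(- 2 \left(2 + 1\right)\right) - 3 \left(- 2 \left(2 + 1\right)\right)\right) = 10 \cdot 74 \left(4 - 6 + 2 \left(\left(-2\right) 3\right) - 3 \left(\left(-2\right) 3\right)\right) = 740 \left(4 - 6 + 2 \left(-6\right) - -18\right) = 740 \left(4 - 6 - 12 + 18\right) = 740 \cdot 4 = 2960$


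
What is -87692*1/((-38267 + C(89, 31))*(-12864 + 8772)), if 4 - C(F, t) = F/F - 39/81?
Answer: -17937/32026565 ≈ -0.00056007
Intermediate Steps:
C(F, t) = 94/27 (C(F, t) = 4 - (F/F - 39/81) = 4 - (1 - 39*1/81) = 4 - (1 - 13/27) = 4 - 1*14/27 = 4 - 14/27 = 94/27)
-87692*1/((-38267 + C(89, 31))*(-12864 + 8772)) = -87692*1/((-38267 + 94/27)*(-12864 + 8772)) = -87692/((-4092*(-1033115/27))) = -87692/1409168860/9 = -87692*9/1409168860 = -17937/32026565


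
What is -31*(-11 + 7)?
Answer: 124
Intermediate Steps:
-31*(-11 + 7) = -31*(-4) = 124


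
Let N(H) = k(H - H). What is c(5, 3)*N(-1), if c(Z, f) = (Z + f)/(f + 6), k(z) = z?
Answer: 0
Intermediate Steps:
N(H) = 0 (N(H) = H - H = 0)
c(Z, f) = (Z + f)/(6 + f)
c(5, 3)*N(-1) = ((5 + 3)/(6 + 3))*0 = (8/9)*0 = 0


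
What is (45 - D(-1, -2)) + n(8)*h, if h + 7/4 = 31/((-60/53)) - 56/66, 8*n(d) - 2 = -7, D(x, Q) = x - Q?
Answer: 5521/88 ≈ 62.739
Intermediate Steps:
n(d) = -5/8 (n(d) = ¼ + (⅛)*(-7) = ¼ - 7/8 = -5/8)
h = -1649/55 (h = -7/4 + (31/((-60/53)) - 56/66) = -7/4 + (31/((-60*1/53)) - 56*1/66) = -7/4 + (31/(-60/53) - 28/33) = -7/4 + (31*(-53/60) - 28/33) = -7/4 + (-1643/60 - 28/33) = -7/4 - 6211/220 = -1649/55 ≈ -29.982)
(45 - D(-1, -2)) + n(8)*h = (45 - (-1 - 1*(-2))) - 5/8*(-1649/55) = (45 - (-1 + 2)) + 1649/88 = (45 - 1*1) + 1649/88 = (45 - 1) + 1649/88 = 44 + 1649/88 = 5521/88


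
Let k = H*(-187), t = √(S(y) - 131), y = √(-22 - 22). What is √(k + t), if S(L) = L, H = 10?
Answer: √(-1870 + √(-131 + 2*I*√11)) ≈ 0.1324 + 43.24*I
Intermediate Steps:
y = 2*I*√11 (y = √(-44) = 2*I*√11 ≈ 6.6332*I)
t = √(-131 + 2*I*√11) (t = √(2*I*√11 - 131) = √(-131 + 2*I*√11) ≈ 0.28968 + 11.449*I)
k = -1870 (k = 10*(-187) = -1870)
√(k + t) = √(-1870 + √(-131 + 2*I*√11))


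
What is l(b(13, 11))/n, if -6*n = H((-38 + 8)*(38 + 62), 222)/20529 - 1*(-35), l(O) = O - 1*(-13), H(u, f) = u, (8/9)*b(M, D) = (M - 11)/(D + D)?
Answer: -23669937/10494220 ≈ -2.2555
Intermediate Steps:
b(M, D) = 9*(-11 + M)/(16*D) (b(M, D) = 9*((M - 11)/(D + D))/8 = 9*((-11 + M)/((2*D)))/8 = 9*((-11 + M)*(1/(2*D)))/8 = 9*((-11 + M)/(2*D))/8 = 9*(-11 + M)/(16*D))
l(O) = 13 + O (l(O) = O + 13 = 13 + O)
n = -238505/41058 (n = -(((-38 + 8)*(38 + 62))/20529 - 1*(-35))/6 = -(-30*100*(1/20529) + 35)/6 = -(-3000*1/20529 + 35)/6 = -(-1000/6843 + 35)/6 = -⅙*238505/6843 = -238505/41058 ≈ -5.8090)
l(b(13, 11))/n = (13 + (9/16)*(-11 + 13)/11)/(-238505/41058) = (13 + (9/16)*(1/11)*2)*(-41058/238505) = (13 + 9/88)*(-41058/238505) = (1153/88)*(-41058/238505) = -23669937/10494220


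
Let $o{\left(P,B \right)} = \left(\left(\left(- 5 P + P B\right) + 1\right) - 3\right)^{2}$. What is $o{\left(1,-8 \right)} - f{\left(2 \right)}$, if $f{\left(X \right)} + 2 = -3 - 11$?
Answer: $241$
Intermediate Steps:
$f{\left(X \right)} = -16$ ($f{\left(X \right)} = -2 - 14 = -16$)
$o{\left(P,B \right)} = \left(-2 - 5 P + B P\right)^{2}$ ($o{\left(P,B \right)} = \left(\left(\left(- 5 P + B P\right) + 1\right) - 3\right)^{2} = \left(\left(1 - 5 P + B P\right) - 3\right)^{2} = \left(-2 - 5 P + B P\right)^{2}$)
$o{\left(1,-8 \right)} - f{\left(2 \right)} = \left(2 + 5 \cdot 1 - \left(-8\right) 1\right)^{2} - -16 = \left(2 + 5 + 8\right)^{2} + 16 = 15^{2} + 16 = 225 + 16 = 241$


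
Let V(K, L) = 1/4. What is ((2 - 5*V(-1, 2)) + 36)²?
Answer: 21609/16 ≈ 1350.6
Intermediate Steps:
V(K, L) = ¼
((2 - 5*V(-1, 2)) + 36)² = ((2 - 5*¼) + 36)² = ((2 - 5/4) + 36)² = (¾ + 36)² = (147/4)² = 21609/16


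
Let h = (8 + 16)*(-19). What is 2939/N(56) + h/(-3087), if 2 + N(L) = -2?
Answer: -3023623/4116 ≈ -734.60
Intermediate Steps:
h = -456 (h = 24*(-19) = -456)
N(L) = -4 (N(L) = -2 - 2 = -4)
2939/N(56) + h/(-3087) = 2939/(-4) - 456/(-3087) = 2939*(-¼) - 456*(-1/3087) = -2939/4 + 152/1029 = -3023623/4116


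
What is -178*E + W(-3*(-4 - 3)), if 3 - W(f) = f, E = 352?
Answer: -62674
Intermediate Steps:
W(f) = 3 - f
-178*E + W(-3*(-4 - 3)) = -178*352 + (3 - (-3)*(-4 - 3)) = -62656 + (3 - (-3)*(-7)) = -62656 + (3 - 1*21) = -62656 + (3 - 21) = -62656 - 18 = -62674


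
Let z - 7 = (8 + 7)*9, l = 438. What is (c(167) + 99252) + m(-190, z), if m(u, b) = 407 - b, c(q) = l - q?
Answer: 99788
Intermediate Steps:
z = 142 (z = 7 + (8 + 7)*9 = 7 + 15*9 = 7 + 135 = 142)
c(q) = 438 - q
(c(167) + 99252) + m(-190, z) = ((438 - 1*167) + 99252) + (407 - 1*142) = ((438 - 167) + 99252) + (407 - 142) = (271 + 99252) + 265 = 99523 + 265 = 99788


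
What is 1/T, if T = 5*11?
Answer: 1/55 ≈ 0.018182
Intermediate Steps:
T = 55
1/T = 1/55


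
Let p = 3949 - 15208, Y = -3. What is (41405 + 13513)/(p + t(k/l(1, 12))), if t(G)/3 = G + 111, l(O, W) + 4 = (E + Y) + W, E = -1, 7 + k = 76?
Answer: -904/179 ≈ -5.0503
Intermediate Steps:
k = 69 (k = -7 + 76 = 69)
l(O, W) = -8 + W (l(O, W) = -4 + ((-1 - 3) + W) = -4 + (-4 + W) = -8 + W)
p = -11259
t(G) = 333 + 3*G (t(G) = 3*(G + 111) = 3*(111 + G) = 333 + 3*G)
(41405 + 13513)/(p + t(k/l(1, 12))) = (41405 + 13513)/(-11259 + (333 + 3*(69/(-8 + 12)))) = 54918/(-11259 + (333 + 3*(69/4))) = 54918/(-11259 + (333 + 207/4)) = 54918/(-11259 + 1539/4) = 54918/(-43497/4) = 54918*(-4/43497) = -904/179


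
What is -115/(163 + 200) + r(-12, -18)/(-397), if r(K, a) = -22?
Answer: -37669/144111 ≈ -0.26139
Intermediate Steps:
-115/(163 + 200) + r(-12, -18)/(-397) = -115/(163 + 200) - 22/(-397) = -115/363 - 22*(-1/397) = -115*1/363 + 22/397 = -115/363 + 22/397 = -37669/144111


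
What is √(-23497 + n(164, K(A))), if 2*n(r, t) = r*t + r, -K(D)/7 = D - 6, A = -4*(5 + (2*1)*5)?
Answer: √14469 ≈ 120.29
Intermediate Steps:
A = -60 (A = -4*(5 + 2*5) = -4*(5 + 10) = -4*15 = -60)
K(D) = 42 - 7*D (K(D) = -7*(D - 6) = -7*(-6 + D) = 42 - 7*D)
n(r, t) = r/2 + r*t/2 (n(r, t) = (r*t + r)/2 = (r + r*t)/2 = r/2 + r*t/2)
√(-23497 + n(164, K(A))) = √(-23497 + (½)*164*(1 + (42 - 7*(-60)))) = √(-23497 + (½)*164*(1 + (42 + 420))) = √(-23497 + (½)*164*(1 + 462)) = √(-23497 + (½)*164*463) = √(-23497 + 37966) = √14469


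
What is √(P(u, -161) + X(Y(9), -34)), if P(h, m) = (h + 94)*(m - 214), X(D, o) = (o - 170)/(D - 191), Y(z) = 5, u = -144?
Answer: 22*√37231/31 ≈ 136.93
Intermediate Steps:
X(D, o) = (-170 + o)/(-191 + D)
P(h, m) = (-214 + m)*(94 + h) (P(h, m) = (94 + h)*(-214 + m) = (-214 + m)*(94 + h))
√(P(u, -161) + X(Y(9), -34)) = √((-20116 - 214*(-144) + 94*(-161) - 144*(-161)) + (-170 - 34)/(-191 + 5)) = √((-20116 + 30816 - 15134 + 23184) - 204/(-186)) = √(18750 - 1/186*(-204)) = √(18750 + 34/31) = √(581284/31) = 22*√37231/31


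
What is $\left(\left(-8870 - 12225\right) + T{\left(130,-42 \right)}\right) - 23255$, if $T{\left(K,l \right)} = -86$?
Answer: $-44436$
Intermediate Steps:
$\left(\left(-8870 - 12225\right) + T{\left(130,-42 \right)}\right) - 23255 = \left(\left(-8870 - 12225\right) - 86\right) - 23255 = \left(-21095 - 86\right) - 23255 = -21181 - 23255 = -44436$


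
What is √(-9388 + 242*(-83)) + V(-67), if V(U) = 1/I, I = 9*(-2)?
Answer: -1/18 + I*√29474 ≈ -0.055556 + 171.68*I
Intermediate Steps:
I = -18
V(U) = -1/18 (V(U) = 1/(-18) = -1/18)
√(-9388 + 242*(-83)) + V(-67) = √(-9388 + 242*(-83)) - 1/18 = √(-9388 - 20086) - 1/18 = √(-29474) - 1/18 = I*√29474 - 1/18 = -1/18 + I*√29474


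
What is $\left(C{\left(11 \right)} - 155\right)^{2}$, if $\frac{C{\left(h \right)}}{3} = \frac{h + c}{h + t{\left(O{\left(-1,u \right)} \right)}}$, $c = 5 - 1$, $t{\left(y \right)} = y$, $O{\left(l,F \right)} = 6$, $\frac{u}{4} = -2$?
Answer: $\frac{6708100}{289} \approx 23211.0$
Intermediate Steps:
$u = -8$ ($u = 4 \left(-2\right) = -8$)
$c = 4$ ($c = 5 - 1 = 4$)
$C{\left(h \right)} = \frac{3 \left(4 + h\right)}{6 + h}$ ($C{\left(h \right)} = 3 \frac{h + 4}{h + 6} = 3 \frac{4 + h}{6 + h} = \frac{3 \left(4 + h\right)}{6 + h}$)
$\left(C{\left(11 \right)} - 155\right)^{2} = \left(\frac{3 \left(4 + 11\right)}{6 + 11} - 155\right)^{2} = \left(3 \cdot \frac{1}{17} \cdot 15 - 155\right)^{2} = \left(\frac{45}{17} - 155\right)^{2} = \left(- \frac{2590}{17}\right)^{2} = \frac{6708100}{289}$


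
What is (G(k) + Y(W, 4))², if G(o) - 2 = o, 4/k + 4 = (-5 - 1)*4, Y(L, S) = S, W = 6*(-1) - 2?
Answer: 1681/49 ≈ 34.306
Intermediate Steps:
W = -8 (W = -6 - 2 = -8)
k = -⅐ (k = 4/(-4 + (-5 - 1)*4) = 4/(-4 - 6*4) = 4/(-4 - 24) = 4/(-28) = 4*(-1/28) = -⅐ ≈ -0.14286)
G(o) = 2 + o
(G(k) + Y(W, 4))² = ((2 - ⅐) + 4)² = (13/7 + 4)² = (41/7)² = 1681/49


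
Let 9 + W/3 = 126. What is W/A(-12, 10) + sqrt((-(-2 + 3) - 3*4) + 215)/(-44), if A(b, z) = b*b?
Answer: 39/16 - sqrt(202)/44 ≈ 2.1145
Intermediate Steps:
W = 351 (W = -27 + 3*126 = -27 + 378 = 351)
A(b, z) = b**2
W/A(-12, 10) + sqrt((-(-2 + 3) - 3*4) + 215)/(-44) = 351/((-12)**2) + sqrt((-(-2 + 3) - 3*4) + 215)/(-44) = 351/144 + sqrt((-1*1 - 12) + 215)*(-1/44) = 351*(1/144) + sqrt((-1 - 12) + 215)*(-1/44) = 39/16 + sqrt(-13 + 215)*(-1/44) = 39/16 + sqrt(202)*(-1/44) = 39/16 - sqrt(202)/44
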